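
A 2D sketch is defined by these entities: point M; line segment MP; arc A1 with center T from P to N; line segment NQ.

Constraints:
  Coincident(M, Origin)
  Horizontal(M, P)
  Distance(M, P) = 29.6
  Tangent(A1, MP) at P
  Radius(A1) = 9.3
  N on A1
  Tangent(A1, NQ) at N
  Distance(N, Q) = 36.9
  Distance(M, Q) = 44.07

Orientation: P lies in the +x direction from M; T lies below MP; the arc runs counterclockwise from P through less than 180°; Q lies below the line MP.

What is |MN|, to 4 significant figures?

21.74

M is at the origin; MP is horizontal with |MP| = 29.6 and P on the +x side, so P = (29.60, 0.000). A1 meets MP tangentially, so TP is at right angles to MP, so T = P + (0, -9.3) = (29.60, -9.300). Since TN ⟂ NQ (tangency), |TQ| = √(9.3² + 36.9²) = 38.05 regardless of where N sits on A1. So Q lies on both circle(M, 44.07) and circle(T, 38.05); the below-MP intersection is Q = (11.22, -42.62). N is the foot of the tangent from Q: N = (20.61, -6.933).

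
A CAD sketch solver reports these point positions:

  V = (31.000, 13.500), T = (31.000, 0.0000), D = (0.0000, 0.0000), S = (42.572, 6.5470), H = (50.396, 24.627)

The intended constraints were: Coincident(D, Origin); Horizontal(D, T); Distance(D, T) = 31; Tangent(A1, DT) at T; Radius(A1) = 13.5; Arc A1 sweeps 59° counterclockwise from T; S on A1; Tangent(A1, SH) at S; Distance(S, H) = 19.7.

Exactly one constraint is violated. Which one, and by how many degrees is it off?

Tangent(A1, SH) at S — off by 7.60°.

D = (0.00, 0.00) ✓; D.y = 0.00, T.y = 0.00 ✓; |DT| = 31.00 ✓; ∠(VT, TD) = 90.00° ✓; |VT| = 13.50 ✓; bearing(V→S) − bearing(V→T) = 59.00° ✓; |VS| = 13.50 ✓; ∠(VS, SH) = 82.40° ✗; |SH| = 19.70 ✓.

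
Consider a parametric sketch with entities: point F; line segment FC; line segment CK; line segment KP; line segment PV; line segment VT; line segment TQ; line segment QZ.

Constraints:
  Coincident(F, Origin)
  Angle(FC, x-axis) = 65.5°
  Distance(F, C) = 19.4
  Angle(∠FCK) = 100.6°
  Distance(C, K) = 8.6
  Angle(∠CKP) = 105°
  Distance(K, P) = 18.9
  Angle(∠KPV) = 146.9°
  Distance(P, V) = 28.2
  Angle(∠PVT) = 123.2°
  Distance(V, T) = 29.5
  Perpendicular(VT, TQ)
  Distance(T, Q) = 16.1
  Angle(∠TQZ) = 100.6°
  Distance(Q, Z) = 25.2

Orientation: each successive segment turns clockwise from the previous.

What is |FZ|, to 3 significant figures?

7.40

F is at the origin; FC runs at 65.5° with length 19.4, so C = (8.05, 17.7). ∠FCK = 100.6° gives CK at -13.9° from the x-axis; with |CK| = 8.6, K = (16.4, 15.6). ∠CKP = 105.0° gives KP at -88.9° from the x-axis; with |KP| = 18.9, P = (16.8, -3.31). ∠KPV = 146.9° gives PV at -122° from the x-axis; with |PV| = 28.2, V = (1.81, -27.2). ∠PVT = 123.2° gives VT at -179° from the x-axis; with |VT| = 29.5, T = (-27.7, -27.8). The perpendicularity gives TQ at right angles to VT, so TQ runs at 91.2°; with |TQ| = 16.1, Q = (-28.0, -11.7). ∠TQZ = 100.6° gives QZ at 11.8° from the x-axis; with |QZ| = 25.2, Z = (-3.35, -6.59). Then |FZ| = |Z − F| = 7.40.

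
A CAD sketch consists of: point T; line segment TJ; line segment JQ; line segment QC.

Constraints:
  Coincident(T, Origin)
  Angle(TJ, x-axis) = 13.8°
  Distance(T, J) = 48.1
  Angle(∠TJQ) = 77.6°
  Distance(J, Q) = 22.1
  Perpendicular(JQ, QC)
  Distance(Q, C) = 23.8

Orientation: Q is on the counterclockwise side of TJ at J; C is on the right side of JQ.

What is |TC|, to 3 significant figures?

71.8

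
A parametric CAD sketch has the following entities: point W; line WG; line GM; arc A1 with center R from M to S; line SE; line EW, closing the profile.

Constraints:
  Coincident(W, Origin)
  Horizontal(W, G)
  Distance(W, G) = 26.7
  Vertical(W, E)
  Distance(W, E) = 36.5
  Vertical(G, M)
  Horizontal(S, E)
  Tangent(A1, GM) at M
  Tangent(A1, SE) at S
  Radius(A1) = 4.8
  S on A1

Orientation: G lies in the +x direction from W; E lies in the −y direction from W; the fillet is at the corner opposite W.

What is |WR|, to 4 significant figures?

38.53

W is at the origin; WG is horizontal with |WG| = 26.7 and G on the +x side, so G = (26.70, 0.000). W and E share the same x with |WE| = 36.5 and E on the −y side, so E = (0.000, -36.50). The virtual corner opposite W is at (26.70, -36.50). Since A1 is tangent to GM there, RM ⟂ GM and the tangent condition forces RS to be normal to SE, with radius 4.8, so the center R sits 4.8 in from both sides at R = (21.90, -31.70). Then |WR| = |R − W| = 38.53.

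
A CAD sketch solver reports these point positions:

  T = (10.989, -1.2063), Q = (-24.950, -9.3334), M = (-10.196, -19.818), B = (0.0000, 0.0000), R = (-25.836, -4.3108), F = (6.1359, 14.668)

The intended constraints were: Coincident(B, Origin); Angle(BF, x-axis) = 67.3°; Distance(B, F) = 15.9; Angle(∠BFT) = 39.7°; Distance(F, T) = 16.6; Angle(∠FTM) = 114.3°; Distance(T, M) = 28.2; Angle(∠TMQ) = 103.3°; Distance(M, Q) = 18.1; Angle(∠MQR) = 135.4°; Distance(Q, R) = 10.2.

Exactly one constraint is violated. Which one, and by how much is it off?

Distance(Q, R) = 10.2 — off by 5.10.

B = (0.00, 0.00) ✓; BF at 67.30° ✓; |BF| = 15.90 ✓; ∠BFT = 39.70° ✓; |FT| = 16.60 ✓; ∠FTM = 114.3° ✓; |TM| = 28.20 ✓; ∠TMQ = 103.3° ✓; |MQ| = 18.10 ✓; ∠MQR = 135.4° ✓; |QR| = 5.100 ✗.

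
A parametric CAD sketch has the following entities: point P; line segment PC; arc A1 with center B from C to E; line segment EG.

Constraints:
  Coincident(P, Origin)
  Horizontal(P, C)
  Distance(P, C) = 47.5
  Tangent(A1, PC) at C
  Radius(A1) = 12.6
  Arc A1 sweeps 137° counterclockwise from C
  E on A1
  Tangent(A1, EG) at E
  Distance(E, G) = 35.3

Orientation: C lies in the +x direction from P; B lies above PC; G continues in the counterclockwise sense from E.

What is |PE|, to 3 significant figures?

60.2

Tangency of A1 to PC means the radius BC is perpendicular to PC, so B = C + (0, 12.6) = (47.5, 12.6). On A1, C sits at bearing -90° from B; a 137° counterclockwise sweep puts E at bearing 47°, so E = B + 12.6·(cos 47°, sin 47°) = (56.1, 21.8). Then |PE| = |E − P| = 60.2.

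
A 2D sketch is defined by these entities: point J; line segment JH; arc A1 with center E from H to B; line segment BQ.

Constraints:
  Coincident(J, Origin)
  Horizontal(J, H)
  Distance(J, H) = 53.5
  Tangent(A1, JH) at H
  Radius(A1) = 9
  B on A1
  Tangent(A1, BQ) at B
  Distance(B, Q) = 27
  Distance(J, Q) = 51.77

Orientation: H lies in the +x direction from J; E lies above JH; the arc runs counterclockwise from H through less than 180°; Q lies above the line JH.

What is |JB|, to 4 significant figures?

61.53

J is at the origin; JH is horizontal with |JH| = 53.5 and H on the +x side, so H = (53.50, 0.000). Tangency of A1 to JH means the radius EH is perpendicular to JH, so E = H + (0, 9) = (53.50, 9.000). Since EB ⟂ BQ (tangency), |EQ| = √(9.0² + 27.0²) = 28.46 regardless of where B sits on A1. So Q lies on both circle(J, 51.77) and circle(E, 28.46); the above-JH intersection is Q = (39.32, 33.68). B is the foot of the tangent from Q: B = (59.48, 15.72).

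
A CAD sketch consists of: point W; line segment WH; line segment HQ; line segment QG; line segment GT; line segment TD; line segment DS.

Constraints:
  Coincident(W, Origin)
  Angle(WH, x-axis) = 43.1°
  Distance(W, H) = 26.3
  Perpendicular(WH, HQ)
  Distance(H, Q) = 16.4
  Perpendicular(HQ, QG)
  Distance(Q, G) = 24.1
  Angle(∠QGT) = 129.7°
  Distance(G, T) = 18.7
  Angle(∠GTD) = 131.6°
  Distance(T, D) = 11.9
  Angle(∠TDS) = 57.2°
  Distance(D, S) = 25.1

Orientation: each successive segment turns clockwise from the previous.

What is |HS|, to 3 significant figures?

16.9

∠GTD = 131.6° gives TD at 124° from the x-axis; with |TD| = 11.9, D = (-12.5, 1.69). ∠TDS = 57.2° gives DS at 1.60° from the x-axis; with |DS| = 25.1, S = (12.6, 2.39). Then |HS| = |S − H| = 16.9.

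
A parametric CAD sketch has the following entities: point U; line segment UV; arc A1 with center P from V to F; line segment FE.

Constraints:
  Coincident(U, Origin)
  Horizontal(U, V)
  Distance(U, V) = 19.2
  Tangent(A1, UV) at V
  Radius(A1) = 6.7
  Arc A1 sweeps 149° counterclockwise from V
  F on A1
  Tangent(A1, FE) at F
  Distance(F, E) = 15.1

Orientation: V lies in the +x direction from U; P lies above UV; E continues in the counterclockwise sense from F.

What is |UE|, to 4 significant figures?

22.43

U is at the origin; UV is horizontal with |UV| = 19.2 and V on the +x side, so V = (19.20, 0.000). A1 meets UV tangentially, so PV is at right angles to UV, so P = V + (0, 6.7) = (19.20, 6.700). On A1, V sits at bearing -90° from P; a 149° counterclockwise sweep puts F at bearing 59°, so F = P + 6.7·(cos 59°, sin 59°) = (22.65, 12.44). A1 meets FE tangentially, so PF is at right angles to FE, so FE runs along (−sin 59°, cos 59°); with |FE| = 15.1, E = (9.708, 20.22). Then |UE| = |E − U| = 22.43.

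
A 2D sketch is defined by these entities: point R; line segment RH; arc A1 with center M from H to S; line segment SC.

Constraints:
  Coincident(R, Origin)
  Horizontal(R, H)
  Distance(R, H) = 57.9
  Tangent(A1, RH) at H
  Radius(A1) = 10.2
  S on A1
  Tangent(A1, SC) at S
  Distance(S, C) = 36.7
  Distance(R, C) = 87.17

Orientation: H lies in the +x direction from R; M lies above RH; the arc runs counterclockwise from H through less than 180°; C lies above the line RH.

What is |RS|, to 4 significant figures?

68.39

Checks: R = (0.00, 0.00) ✓; |MS| = 10.20 ✓; ∠(MS, SC) = 90.00° ✓; |SC| = 36.70 ✓; |RC| = 87.17 ✓.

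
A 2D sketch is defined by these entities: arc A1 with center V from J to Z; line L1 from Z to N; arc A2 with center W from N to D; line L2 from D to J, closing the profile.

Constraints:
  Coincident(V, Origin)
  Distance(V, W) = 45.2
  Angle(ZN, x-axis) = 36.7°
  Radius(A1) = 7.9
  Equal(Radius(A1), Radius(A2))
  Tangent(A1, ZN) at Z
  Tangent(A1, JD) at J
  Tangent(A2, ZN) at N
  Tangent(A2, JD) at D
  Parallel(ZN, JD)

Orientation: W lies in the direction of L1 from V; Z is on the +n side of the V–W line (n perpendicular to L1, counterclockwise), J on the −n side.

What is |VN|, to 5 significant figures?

45.885

Tangency of A1 to both parallel lines with radius 7.9 puts Z and J at V ± 7.9·n: Z = (-4.7212, 6.3340), J = (4.7212, -6.3340). Equal radii place N and D the same way about W: N = W + 7.9·n = (31.519, 33.347), D = W − 7.9·n = (40.961, 20.679). Then |VN| = |N − V| = 45.885.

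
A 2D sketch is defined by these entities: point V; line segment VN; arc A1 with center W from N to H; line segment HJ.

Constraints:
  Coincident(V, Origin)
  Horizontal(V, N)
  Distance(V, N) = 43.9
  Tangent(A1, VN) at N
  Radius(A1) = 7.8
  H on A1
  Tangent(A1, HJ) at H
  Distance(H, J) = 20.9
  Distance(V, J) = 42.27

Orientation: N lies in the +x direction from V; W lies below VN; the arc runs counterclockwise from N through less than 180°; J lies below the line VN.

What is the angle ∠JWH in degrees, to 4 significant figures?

69.53°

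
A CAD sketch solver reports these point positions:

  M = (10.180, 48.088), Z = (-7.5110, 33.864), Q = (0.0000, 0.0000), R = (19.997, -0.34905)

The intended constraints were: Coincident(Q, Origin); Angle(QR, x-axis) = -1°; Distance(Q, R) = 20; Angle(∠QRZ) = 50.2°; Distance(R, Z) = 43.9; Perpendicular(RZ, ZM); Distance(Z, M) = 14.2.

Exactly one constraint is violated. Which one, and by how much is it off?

Distance(Z, M) = 14.2 — off by 8.50.

Q = (0.00, 0.00) ✓; QR at -1.000° ✓; |QR| = 20.00 ✓; ∠QRZ = 50.20° ✓; |RZ| = 43.90 ✓; ∠(RZ, ZM) = 90.00° ✓; |ZM| = 22.70 ✗.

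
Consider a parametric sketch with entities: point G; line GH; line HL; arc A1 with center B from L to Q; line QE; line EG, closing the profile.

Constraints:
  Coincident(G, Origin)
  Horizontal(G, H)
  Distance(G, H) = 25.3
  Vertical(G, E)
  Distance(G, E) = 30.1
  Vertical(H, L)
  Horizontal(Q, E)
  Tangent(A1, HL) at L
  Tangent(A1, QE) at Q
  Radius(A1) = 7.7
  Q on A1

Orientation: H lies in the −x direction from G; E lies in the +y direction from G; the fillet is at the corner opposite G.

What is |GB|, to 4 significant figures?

28.49

G is at the origin; GH is horizontal with |GH| = 25.3 and H on the −x side, so H = (-25.30, 0.000). G and E share the same x with |GE| = 30.1 and E on the +y side, so E = (0.000, 30.10). The virtual corner opposite G is at (-25.30, 30.10). The tangent condition forces BL to be normal to HL and tangency of A1 to QE means the radius BQ is perpendicular to QE, with radius 7.7, so the center B sits 7.7 in from both sides at B = (-17.60, 22.40). Then |GB| = |B − G| = 28.49.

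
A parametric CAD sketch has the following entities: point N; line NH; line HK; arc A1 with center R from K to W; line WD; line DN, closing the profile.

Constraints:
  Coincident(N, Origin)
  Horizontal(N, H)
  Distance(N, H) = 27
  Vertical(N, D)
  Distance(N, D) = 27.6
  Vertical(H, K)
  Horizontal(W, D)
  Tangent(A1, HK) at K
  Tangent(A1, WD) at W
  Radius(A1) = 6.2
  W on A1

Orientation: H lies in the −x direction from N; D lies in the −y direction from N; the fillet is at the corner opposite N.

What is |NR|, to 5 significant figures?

29.843

N is at the origin; NH is horizontal with |NH| = 27.0 and H on the −x side, so H = (-27.000, 0.0000). N and D share the same x with |ND| = 27.6 and D on the −y side, so D = (0.0000, -27.600). The virtual corner opposite N is at (-27.000, -27.600). Tangency of A1 to HK means the radius RK is perpendicular to HK and since A1 is tangent to WD there, RW ⟂ WD, with radius 6.2, so the center R sits 6.2 in from both sides at R = (-20.800, -21.400). Then |NR| = |R − N| = 29.843.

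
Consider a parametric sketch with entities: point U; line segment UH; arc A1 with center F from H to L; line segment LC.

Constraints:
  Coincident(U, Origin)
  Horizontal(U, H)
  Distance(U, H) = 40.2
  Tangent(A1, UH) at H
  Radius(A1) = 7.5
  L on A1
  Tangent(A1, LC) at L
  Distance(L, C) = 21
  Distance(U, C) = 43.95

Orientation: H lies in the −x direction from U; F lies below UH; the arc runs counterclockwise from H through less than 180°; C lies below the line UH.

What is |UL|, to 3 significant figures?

47.7

Checks: U = (0.00, 0.00) ✓; |FL| = 7.500 ✓; ∠(FL, LC) = 90.00° ✓; |LC| = 21.00 ✓; |UC| = 43.95 ✓.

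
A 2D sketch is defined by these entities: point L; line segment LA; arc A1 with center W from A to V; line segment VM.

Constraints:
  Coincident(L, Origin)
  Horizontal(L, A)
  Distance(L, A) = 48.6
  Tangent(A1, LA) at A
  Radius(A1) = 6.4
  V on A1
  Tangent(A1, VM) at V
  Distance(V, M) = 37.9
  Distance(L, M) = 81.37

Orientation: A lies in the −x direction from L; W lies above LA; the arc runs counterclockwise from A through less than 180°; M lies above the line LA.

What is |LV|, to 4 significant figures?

45.77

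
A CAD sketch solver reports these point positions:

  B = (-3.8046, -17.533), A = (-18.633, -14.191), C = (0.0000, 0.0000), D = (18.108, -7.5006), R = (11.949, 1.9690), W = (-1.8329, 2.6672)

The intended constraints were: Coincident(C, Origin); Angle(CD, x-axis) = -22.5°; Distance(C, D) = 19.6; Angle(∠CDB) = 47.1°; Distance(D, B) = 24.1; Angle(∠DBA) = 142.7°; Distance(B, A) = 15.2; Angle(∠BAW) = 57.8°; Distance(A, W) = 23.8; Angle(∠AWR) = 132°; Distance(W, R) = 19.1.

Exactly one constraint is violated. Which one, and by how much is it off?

Distance(W, R) = 19.1 — off by 5.30.

C = (0.00, 0.00) ✓; CD at -22.50° ✓; |CD| = 19.60 ✓; ∠CDB = 47.10° ✓; |DB| = 24.10 ✓; ∠DBA = 142.7° ✓; |BA| = 15.20 ✓; ∠BAW = 57.80° ✓; |AW| = 23.80 ✓; ∠AWR = 132.0° ✓; |WR| = 13.80 ✗.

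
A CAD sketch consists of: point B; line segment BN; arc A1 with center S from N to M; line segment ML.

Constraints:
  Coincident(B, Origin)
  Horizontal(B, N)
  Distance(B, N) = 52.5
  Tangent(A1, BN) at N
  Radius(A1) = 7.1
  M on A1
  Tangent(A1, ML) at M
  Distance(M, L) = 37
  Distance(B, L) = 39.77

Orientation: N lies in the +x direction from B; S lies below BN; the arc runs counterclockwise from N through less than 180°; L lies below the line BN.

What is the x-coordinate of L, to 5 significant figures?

23.985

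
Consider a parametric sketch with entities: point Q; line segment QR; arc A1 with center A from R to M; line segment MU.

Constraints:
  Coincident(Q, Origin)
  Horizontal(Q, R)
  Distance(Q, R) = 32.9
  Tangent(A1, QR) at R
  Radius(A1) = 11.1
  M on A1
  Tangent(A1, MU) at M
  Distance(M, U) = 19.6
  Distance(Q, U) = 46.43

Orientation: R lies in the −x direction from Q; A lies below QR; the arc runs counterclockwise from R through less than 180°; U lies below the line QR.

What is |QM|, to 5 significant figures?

45.603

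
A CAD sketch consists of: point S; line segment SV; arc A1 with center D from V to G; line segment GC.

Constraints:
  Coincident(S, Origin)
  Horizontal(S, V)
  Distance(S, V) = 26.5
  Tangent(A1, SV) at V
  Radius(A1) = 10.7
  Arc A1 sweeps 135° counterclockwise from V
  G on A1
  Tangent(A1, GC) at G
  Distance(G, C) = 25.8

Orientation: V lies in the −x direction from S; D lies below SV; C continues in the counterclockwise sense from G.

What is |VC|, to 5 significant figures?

38.039

On A1, V sits at bearing 90° from D; a 135° counterclockwise sweep puts G at bearing 225°, so G = D + 10.7·(cos 225°, sin 225°) = (-34.066, -18.266). A1 meets GC tangentially, so DG is at right angles to GC, so GC runs along (−sin 225°, cos 225°); with |GC| = 25.8, C = (-15.823, -36.509). Then |VC| = |C − V| = 38.039.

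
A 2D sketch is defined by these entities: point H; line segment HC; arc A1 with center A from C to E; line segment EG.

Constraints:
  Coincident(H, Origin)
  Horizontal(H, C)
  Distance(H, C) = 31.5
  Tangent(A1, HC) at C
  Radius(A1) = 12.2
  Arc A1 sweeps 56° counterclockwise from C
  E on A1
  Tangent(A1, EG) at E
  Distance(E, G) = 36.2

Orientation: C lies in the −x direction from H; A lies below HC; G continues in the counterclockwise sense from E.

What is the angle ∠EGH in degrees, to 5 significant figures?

26.226°

H is at the origin; H and C share the same y with |HC| = 31.5 and C on the −x side, so C = (-31.500, 0.0000). A1 meets HC tangentially, so AC is at right angles to HC, so A = C + (0, -12.2) = (-31.500, -12.200). On A1, C sits at bearing 90° from A; a 56° counterclockwise sweep puts E at bearing 146°, so E = A + 12.2·(cos 146°, sin 146°) = (-41.614, -5.3778). Since A1 is tangent to EG there, AE ⟂ EG, so EG runs along (−sin 146°, cos 146°); with |EG| = 36.2, G = (-61.857, -35.389). Then cos ∠EGH = GE·GH / (|GE||GH|), giving 26.226°.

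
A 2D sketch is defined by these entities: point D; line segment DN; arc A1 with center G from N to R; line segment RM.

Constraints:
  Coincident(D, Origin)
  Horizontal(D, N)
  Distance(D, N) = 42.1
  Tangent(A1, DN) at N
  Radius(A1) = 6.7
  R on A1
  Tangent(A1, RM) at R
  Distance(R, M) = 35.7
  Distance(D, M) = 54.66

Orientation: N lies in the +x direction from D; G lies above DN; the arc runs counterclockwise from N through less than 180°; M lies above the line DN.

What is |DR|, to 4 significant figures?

49.17

D is at the origin; D and N share the same y with |DN| = 42.1 and N on the +x side, so N = (42.10, 0.000). Since A1 is tangent to DN there, GN ⟂ DN, so G = N + (0, 6.7) = (42.10, 6.700). Since GR ⟂ RM (tangency), |GM| = √(6.7² + 35.7²) = 36.32 regardless of where R sits on A1. So M lies on both circle(D, 54.66) and circle(G, 36.32); the above-DN intersection is M = (34.67, 42.26). R is the foot of the tangent from M: R = (48.29, 9.256).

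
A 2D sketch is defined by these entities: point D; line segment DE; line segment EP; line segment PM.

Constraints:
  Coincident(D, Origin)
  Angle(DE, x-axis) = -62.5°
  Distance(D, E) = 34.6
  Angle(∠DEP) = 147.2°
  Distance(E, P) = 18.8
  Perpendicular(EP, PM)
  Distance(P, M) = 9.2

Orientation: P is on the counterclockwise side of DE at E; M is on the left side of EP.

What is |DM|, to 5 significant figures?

48.825

D is at the origin; DE runs at -62.5° with length 34.6, so E = 34.6·(cos -62.5°, sin -62.5°) = (15.977, -30.691). ∠DEP = 147.2°, so EP runs at -62.5° + (180° − 147.2°) = -29.700° from the x-axis; with |EP| = 18.8, P = E + 18.8·(cos -29.700°, sin -29.700°) = (32.307, -40.005). EP is perpendicular to PM; with |PM| = 9.2 on the left of EP, M = P + 9.2·(0.49546, 0.86863) = (36.865, -32.014). Then |DM| = |M − D| = 48.825.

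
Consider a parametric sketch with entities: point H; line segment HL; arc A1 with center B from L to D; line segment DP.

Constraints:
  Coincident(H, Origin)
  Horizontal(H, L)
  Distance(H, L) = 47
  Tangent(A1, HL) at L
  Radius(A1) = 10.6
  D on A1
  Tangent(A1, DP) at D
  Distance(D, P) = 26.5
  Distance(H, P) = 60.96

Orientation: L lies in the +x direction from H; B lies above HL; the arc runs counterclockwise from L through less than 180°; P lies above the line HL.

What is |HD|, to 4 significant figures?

58.66

Checks: |HL| = 47.00 ✓; |BD| = 10.60 ✓; ∠(BD, DP) = 90.00° ✓; |DP| = 26.50 ✓; |HP| = 60.96 ✓.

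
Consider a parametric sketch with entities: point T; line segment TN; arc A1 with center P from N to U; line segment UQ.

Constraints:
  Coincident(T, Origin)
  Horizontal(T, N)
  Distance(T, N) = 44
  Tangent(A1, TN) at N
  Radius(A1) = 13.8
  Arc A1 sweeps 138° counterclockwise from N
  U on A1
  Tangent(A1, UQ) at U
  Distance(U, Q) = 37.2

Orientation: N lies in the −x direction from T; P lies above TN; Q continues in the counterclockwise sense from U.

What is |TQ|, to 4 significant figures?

79.32

T is at the origin; TN is horizontal with |TN| = 44.0 and N on the −x side, so N = (-44.00, 0.000). A1 meets TN tangentially, so PN is at right angles to TN, so P = N + (0, 13.8) = (-44.00, 13.80). On A1, N sits at bearing -90° from P; a 138° counterclockwise sweep puts U at bearing 48°, so U = P + 13.8·(cos 48°, sin 48°) = (-34.77, 24.06). Since A1 is tangent to UQ there, PU ⟂ UQ, so UQ runs along (−sin 48°, cos 48°); with |UQ| = 37.2, Q = (-62.41, 48.95). Then |TQ| = |Q − T| = 79.32.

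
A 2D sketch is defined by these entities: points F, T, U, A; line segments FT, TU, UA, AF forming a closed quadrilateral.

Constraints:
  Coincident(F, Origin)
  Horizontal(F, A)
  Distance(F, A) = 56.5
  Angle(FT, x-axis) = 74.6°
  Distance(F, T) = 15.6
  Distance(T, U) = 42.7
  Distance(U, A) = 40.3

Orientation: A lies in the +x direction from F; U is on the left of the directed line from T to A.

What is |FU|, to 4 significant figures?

55.07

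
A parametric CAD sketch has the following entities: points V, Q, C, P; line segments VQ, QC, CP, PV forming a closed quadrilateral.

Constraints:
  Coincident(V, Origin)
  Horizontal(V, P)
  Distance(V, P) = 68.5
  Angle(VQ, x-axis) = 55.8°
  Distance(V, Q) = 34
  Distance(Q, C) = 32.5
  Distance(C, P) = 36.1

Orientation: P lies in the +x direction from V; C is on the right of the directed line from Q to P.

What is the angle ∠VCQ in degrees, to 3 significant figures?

63.1°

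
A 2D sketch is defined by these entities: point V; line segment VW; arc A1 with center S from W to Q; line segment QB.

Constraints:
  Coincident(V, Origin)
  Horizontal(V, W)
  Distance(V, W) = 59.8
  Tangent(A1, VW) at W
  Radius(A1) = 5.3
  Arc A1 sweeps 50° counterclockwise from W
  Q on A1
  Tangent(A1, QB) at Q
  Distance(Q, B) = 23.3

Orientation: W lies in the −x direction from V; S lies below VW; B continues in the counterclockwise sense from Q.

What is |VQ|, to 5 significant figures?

63.888

V is at the origin; V and W share the same y with |VW| = 59.8 and W on the −x side, so W = (-59.800, 0.0000). A1 meets VW tangentially, so SW is at right angles to VW, so S = W + (0, -5.3) = (-59.800, -5.3000). On A1, W sits at bearing 90° from S; a 50° counterclockwise sweep puts Q at bearing 140°, so Q = S + 5.3·(cos 140°, sin 140°) = (-63.860, -1.8932). Then |VQ| = |Q − V| = 63.888.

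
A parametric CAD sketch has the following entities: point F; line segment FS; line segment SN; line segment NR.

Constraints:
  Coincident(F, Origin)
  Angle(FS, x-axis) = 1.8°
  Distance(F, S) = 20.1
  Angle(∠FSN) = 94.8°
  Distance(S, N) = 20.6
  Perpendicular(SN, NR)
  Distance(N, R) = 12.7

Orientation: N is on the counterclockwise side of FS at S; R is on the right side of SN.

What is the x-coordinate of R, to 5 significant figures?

33.851

F is at the origin; FS runs at 1.8° with length 20.1, so S = 20.1·(cos 1.8°, sin 1.8°) = (20.090, 0.63136). ∠FSN = 94.8°, so SN runs at 1.8° + (180° − 94.8°) = 87.000° from the x-axis; with |SN| = 20.6, N = S + 20.6·(cos 87.000°, sin 87.000°) = (21.168, 21.203). The perpendicularity gives NR at right angles to SN; with |NR| = 12.7 on the right of SN, R = N + 12.7·(0.99863, -0.052336) = (33.851, 20.538). So R.x = 33.851.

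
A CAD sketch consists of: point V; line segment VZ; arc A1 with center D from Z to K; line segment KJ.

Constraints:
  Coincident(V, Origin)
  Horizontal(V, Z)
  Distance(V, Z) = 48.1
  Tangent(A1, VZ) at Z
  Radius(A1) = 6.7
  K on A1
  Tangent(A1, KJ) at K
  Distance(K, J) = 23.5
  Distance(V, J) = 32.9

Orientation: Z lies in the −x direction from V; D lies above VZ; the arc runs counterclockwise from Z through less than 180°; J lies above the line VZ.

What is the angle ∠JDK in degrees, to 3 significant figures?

74.1°

V is at the origin; VZ is horizontal with |VZ| = 48.1 and Z on the −x side, so Z = (-48.1, 0.00). A1 meets VZ tangentially, so DZ is at right angles to VZ, so D = Z + (0, 6.7) = (-48.1, 6.70). Since DK ⟂ KJ (tangency), |DJ| = √(6.7² + 23.5²) = 24.4 regardless of where K sits on A1. So J lies on both circle(V, 32.9) and circle(D, 24.4); the above-VZ intersection is J = (-26.9, 18.9). K is the foot of the tangent from J: K = (-43.3, 2.03).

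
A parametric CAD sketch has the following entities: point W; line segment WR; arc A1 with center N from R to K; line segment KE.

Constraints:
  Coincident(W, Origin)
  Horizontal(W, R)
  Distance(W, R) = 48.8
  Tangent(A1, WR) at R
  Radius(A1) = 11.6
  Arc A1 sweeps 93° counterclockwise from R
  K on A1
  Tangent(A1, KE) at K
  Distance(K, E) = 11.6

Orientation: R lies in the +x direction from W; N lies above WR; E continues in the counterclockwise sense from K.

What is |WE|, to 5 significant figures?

64.337

On A1, R sits at bearing -90° from N; a 93° counterclockwise sweep puts K at bearing 3°, so K = N + 11.6·(cos 3°, sin 3°) = (60.384, 12.207). A1 meets KE tangentially, so NK is at right angles to KE, so KE runs along (−sin 3°, cos 3°); with |KE| = 11.6, E = (59.777, 23.791). Then |WE| = |E − W| = 64.337.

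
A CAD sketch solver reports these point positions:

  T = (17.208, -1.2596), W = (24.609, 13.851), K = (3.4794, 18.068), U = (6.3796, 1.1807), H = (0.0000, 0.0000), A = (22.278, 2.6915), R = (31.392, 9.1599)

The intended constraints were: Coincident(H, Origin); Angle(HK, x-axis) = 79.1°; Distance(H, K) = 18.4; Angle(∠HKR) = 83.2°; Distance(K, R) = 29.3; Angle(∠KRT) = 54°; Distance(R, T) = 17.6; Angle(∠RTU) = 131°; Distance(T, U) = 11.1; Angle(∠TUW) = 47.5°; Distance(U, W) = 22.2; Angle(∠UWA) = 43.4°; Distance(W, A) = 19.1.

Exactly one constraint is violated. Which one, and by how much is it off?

Distance(W, A) = 19.1 — off by 7.70.

H = (0.00, 0.00) ✓; HK at 79.10° ✓; |HK| = 18.40 ✓; ∠HKR = 83.20° ✓; |KR| = 29.30 ✓; ∠KRT = 54.00° ✓; |RT| = 17.60 ✓; ∠RTU = 131.0° ✓; |TU| = 11.10 ✓; ∠TUW = 47.50° ✓; |UW| = 22.20 ✓; ∠UWA = 43.40° ✓; |WA| = 11.40 ✗.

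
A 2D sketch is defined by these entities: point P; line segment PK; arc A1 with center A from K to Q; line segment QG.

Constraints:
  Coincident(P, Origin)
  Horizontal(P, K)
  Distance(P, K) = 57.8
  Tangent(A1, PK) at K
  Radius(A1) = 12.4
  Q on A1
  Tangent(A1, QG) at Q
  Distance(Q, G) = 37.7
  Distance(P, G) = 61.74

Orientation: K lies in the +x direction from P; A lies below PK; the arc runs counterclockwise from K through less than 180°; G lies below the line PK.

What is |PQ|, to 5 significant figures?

46.732

Checks: |AQ| = 12.40 ✓; ∠(AQ, QG) = 90.00° ✓; |QG| = 37.70 ✓; |PG| = 61.74 ✓.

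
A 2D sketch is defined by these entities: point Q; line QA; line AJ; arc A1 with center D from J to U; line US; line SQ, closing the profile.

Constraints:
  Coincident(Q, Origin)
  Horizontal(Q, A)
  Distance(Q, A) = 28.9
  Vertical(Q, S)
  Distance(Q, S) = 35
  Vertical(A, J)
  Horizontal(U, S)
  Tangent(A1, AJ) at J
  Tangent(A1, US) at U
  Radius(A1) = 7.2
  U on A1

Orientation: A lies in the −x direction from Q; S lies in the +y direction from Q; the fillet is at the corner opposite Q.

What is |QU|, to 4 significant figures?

41.18

Q is at the origin; Q and A share the same y with |QA| = 28.9 and A on the −x side, so A = (-28.90, 0.000). Q and S share the same x with |QS| = 35.0 and S on the +y side, so S = (0.000, 35.00). The virtual corner opposite Q is at (-28.90, 35.00). The tangent condition forces DJ to be normal to AJ and A1 meets US tangentially, so DU is at right angles to US, with radius 7.2, so the center D sits 7.2 in from both sides at D = (-21.70, 27.80). That places the tangent points at J = (-28.90, 27.80) on AJ and U = (-21.70, 35.00) on US. Then |QU| = |U − Q| = 41.18.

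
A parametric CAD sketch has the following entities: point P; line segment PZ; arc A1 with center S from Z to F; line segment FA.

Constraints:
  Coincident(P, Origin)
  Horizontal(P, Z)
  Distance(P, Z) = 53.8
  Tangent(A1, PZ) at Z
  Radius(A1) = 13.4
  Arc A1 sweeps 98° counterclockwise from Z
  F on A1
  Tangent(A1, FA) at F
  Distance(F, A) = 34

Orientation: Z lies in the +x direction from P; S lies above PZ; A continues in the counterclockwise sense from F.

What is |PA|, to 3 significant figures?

79.2

P is at the origin; PZ is horizontal with |PZ| = 53.8 and Z on the +x side, so Z = (53.8, 0.00). A1 meets PZ tangentially, so SZ is at right angles to PZ, so S = Z + (0, 13.4) = (53.8, 13.4). On A1, Z sits at bearing -90° from S; a 98° counterclockwise sweep puts F at bearing 8°, so F = S + 13.4·(cos 8°, sin 8°) = (67.1, 15.3). Since A1 is tangent to FA there, SF ⟂ FA, so FA runs along (−sin 8°, cos 8°); with |FA| = 34.0, A = (62.3, 48.9). Then |PA| = |A − P| = 79.2.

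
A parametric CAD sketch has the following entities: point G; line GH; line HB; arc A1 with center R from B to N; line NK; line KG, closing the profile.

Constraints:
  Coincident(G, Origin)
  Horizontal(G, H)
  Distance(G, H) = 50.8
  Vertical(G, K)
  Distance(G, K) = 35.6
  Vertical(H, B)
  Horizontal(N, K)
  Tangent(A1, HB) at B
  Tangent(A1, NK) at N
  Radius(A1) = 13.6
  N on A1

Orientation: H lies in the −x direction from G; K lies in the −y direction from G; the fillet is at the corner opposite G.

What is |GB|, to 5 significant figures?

55.359

G is at the origin; GH is horizontal with |GH| = 50.8 and H on the −x side, so H = (-50.800, 0.0000). G and K share the same x with |GK| = 35.6 and K on the −y side, so K = (0.0000, -35.600). The virtual corner opposite G is at (-50.800, -35.600). The tangent condition forces RB to be normal to HB and since A1 is tangent to NK there, RN ⟂ NK, with radius 13.6, so the center R sits 13.6 in from both sides at R = (-37.200, -22.000). That places the tangent points at B = (-50.800, -22.000) on HB and N = (-37.200, -35.600) on NK. Then |GB| = |B − G| = 55.359.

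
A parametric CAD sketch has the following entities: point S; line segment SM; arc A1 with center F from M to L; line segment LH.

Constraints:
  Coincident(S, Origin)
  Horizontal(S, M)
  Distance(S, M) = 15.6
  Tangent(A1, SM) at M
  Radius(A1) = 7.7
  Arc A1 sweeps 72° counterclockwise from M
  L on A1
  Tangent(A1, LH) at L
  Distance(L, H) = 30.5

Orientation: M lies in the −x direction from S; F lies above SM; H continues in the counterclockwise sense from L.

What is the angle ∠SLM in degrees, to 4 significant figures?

111.3°

Tangency of A1 to SM means the radius FM is perpendicular to SM, so F = M + (0, 7.7) = (-15.60, 7.700). On A1, M sits at bearing -90° from F; a 72° counterclockwise sweep puts L at bearing -18°, so L = F + 7.7·(cos -18°, sin -18°) = (-8.277, 5.321). Then cos ∠SLM = LS·LM / (|LS||LM|), giving 111.3°.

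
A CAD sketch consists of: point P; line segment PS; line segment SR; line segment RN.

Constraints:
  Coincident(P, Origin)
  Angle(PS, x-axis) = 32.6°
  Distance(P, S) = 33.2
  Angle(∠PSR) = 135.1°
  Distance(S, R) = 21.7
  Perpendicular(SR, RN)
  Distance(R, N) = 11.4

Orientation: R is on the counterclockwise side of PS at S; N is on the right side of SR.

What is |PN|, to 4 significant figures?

57.08

∠PSR = 135.1°, so SR runs at 32.6° + (180° − 135.1°) = 77.50° from the x-axis; with |SR| = 21.7, R = S + 21.7·(cos 77.50°, sin 77.50°) = (32.67, 39.07). The perpendicularity gives RN at right angles to SR; with |RN| = 11.4 on the right of SR, N = R + 11.4·(0.9763, -0.2164) = (43.80, 36.61). Then |PN| = |N − P| = 57.08.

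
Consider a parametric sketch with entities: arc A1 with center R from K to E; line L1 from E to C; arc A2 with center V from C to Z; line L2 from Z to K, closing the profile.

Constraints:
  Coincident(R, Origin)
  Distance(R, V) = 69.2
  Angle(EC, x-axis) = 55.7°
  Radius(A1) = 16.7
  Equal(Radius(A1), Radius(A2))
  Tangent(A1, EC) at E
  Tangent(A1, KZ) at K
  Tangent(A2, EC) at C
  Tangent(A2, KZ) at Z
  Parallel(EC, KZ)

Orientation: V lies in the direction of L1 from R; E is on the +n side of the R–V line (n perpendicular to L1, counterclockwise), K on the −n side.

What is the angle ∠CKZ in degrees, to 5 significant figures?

25.765°

Tangency of A1 to both parallel lines with radius 16.7 puts E and K at R ± 16.7·n: E = (-13.796, 9.4109), K = (13.796, -9.4109). Equal radii place C and Z the same way about V: C = V + 16.7·n = (25.200, 66.577), Z = V − 16.7·n = (52.792, 47.755). Then cos ∠CKZ = KC·KZ / (|KC||KZ|), giving 25.765°.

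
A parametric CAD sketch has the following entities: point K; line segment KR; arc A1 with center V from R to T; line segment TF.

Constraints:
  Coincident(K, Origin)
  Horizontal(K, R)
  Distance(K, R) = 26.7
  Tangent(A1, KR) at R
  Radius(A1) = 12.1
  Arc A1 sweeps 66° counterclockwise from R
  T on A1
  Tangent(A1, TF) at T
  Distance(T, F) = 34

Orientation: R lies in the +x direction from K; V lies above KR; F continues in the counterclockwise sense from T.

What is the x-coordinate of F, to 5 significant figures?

51.583

On A1, R sits at bearing -90° from V; a 66° counterclockwise sweep puts T at bearing -24°, so T = V + 12.1·(cos -24°, sin -24°) = (37.754, 7.1785). Tangency of A1 to TF means the radius VT is perpendicular to TF, so TF runs along (−sin -24°, cos -24°); with |TF| = 34.0, F = (51.583, 38.239). So F.x = 51.583.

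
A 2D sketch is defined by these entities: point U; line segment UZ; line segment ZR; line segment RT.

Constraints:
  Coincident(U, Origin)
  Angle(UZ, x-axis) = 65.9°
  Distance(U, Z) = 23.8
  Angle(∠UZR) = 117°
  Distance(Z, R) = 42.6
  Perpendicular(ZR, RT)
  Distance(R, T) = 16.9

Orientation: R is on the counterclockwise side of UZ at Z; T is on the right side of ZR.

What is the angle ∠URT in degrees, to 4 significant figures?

111.7°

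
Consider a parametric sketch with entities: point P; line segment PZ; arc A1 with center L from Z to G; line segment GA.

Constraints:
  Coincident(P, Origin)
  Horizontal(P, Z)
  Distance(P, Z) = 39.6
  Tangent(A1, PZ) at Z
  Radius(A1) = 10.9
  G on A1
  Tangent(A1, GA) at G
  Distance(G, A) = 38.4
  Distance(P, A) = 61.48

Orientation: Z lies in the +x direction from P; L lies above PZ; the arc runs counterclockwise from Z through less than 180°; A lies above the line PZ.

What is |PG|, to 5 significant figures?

51.907

P is at the origin; PZ is horizontal with |PZ| = 39.6 and Z on the +x side, so Z = (39.600, 0.0000). A1 meets PZ tangentially, so LZ is at right angles to PZ, so L = Z + (0, 10.9) = (39.600, 10.900). Since LG ⟂ GA (tangency), |LA| = √(10.9² + 38.4²) = 39.917 regardless of where G sits on A1. So A lies on both circle(P, 61.48) and circle(L, 39.917); the above-PZ intersection is A = (34.992, 50.550). G is the foot of the tangent from A: G = (49.672, 15.067).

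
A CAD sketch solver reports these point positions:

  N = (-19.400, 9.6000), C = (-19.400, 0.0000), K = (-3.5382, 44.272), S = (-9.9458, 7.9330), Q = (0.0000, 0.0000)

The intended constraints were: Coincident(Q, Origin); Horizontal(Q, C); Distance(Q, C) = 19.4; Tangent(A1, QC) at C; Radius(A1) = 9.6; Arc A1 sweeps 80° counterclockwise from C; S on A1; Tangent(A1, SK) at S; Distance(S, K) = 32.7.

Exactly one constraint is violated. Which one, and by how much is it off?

Distance(S, K) = 32.7 — off by 4.20.

Q = (0.00, 0.00) ✓; Q.y = 0.00, C.y = 0.00 ✓; |QC| = 19.40 ✓; ∠(NC, CQ) = 90.00° ✓; |NC| = 9.600 ✓; bearing(N→S) − bearing(N→C) = 80.00° ✓; |NS| = 9.600 ✓; ∠(NS, SK) = 90.00° ✓; |SK| = 36.90 ✗.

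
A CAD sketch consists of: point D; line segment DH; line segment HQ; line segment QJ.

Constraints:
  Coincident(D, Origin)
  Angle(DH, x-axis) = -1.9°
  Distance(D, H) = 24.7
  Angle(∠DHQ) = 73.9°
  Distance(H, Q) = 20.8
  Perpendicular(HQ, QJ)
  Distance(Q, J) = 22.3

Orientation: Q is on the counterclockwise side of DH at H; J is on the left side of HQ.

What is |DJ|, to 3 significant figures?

14.0

D is at the origin; DH runs at -1.9° with length 24.7, so H = 24.7·(cos -1.9°, sin -1.9°) = (24.7, -0.819). ∠DHQ = 73.9°, so HQ runs at -1.9° + (180° − 73.9°) = 104° from the x-axis; with |HQ| = 20.8, Q = H + 20.8·(cos 104°, sin 104°) = (19.6, 19.3). HQ ⟂ QJ; with |QJ| = 22.3 on the left of HQ, J = Q + 22.3·(-0.969, -0.245) = (-2.03, 13.9). Then |DJ| = |J − D| = 14.0.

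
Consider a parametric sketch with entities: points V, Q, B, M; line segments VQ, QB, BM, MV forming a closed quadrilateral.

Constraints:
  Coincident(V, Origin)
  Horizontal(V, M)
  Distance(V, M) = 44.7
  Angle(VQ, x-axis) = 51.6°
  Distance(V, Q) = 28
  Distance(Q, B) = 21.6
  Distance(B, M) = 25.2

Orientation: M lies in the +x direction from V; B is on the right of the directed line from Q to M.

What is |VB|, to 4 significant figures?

19.51

V is at the origin; VM is horizontal with |VM| = 44.7 and M in +x, so M = (44.7, 0). VQ runs at 51.6° with |VQ| = 28.0, so Q = (17.39, 21.94). B is determined by |QB| = 21.6 and |BM| = 25.2 together: it lies at the intersection of circle(Q, 21.6) and circle(M, 25.2). With |QM| = 35.03, the foot of the radical line on QM is 15.11 from Q and the perpendicular offset is √(21.6² − 15.11²) = 15.43. Taking the right-of-QM solution: B = (19.50, 0.4469).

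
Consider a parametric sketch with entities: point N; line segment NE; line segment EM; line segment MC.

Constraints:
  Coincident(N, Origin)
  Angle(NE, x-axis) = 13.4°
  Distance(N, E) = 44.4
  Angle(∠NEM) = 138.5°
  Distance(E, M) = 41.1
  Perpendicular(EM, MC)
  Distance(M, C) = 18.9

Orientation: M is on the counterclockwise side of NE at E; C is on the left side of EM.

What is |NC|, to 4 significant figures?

75.09

∠NEM = 138.5°, so EM runs at 13.4° + (180° − 138.5°) = 54.90° from the x-axis; with |EM| = 41.1, M = E + 41.1·(cos 54.90°, sin 54.90°) = (66.82, 43.92). EM ⟂ MC; with |MC| = 18.9 on the left of EM, C = M + 18.9·(-0.8181, 0.5750) = (51.36, 54.78). Then |NC| = |C − N| = 75.09.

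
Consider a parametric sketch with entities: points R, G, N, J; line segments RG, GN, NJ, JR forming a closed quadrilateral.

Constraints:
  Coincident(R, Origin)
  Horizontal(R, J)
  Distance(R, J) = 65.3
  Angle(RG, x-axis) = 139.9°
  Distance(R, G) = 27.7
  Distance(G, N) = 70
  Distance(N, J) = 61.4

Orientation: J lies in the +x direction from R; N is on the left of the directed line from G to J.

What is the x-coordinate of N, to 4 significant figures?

38.10

Checks: |GN| = 70.00 ✓; |NJ| = 61.40 ✓.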